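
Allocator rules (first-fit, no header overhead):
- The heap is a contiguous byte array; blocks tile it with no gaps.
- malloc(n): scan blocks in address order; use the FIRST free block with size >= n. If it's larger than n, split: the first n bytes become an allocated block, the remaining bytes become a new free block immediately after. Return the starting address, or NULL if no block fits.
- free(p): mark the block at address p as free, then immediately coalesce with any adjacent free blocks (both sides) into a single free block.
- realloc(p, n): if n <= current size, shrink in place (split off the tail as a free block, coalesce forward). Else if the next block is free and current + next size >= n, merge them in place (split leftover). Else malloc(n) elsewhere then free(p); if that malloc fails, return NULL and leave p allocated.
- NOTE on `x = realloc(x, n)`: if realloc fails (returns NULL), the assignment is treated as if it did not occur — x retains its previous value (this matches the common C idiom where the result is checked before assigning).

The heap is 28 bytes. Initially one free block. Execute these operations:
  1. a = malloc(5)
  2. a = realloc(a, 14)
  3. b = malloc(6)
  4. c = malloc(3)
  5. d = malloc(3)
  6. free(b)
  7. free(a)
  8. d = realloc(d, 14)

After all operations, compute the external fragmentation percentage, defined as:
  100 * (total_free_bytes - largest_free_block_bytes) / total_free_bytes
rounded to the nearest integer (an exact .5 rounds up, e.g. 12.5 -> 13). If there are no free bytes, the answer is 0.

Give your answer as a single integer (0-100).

Answer: 45

Derivation:
Op 1: a = malloc(5) -> a = 0; heap: [0-4 ALLOC][5-27 FREE]
Op 2: a = realloc(a, 14) -> a = 0; heap: [0-13 ALLOC][14-27 FREE]
Op 3: b = malloc(6) -> b = 14; heap: [0-13 ALLOC][14-19 ALLOC][20-27 FREE]
Op 4: c = malloc(3) -> c = 20; heap: [0-13 ALLOC][14-19 ALLOC][20-22 ALLOC][23-27 FREE]
Op 5: d = malloc(3) -> d = 23; heap: [0-13 ALLOC][14-19 ALLOC][20-22 ALLOC][23-25 ALLOC][26-27 FREE]
Op 6: free(b) -> (freed b); heap: [0-13 ALLOC][14-19 FREE][20-22 ALLOC][23-25 ALLOC][26-27 FREE]
Op 7: free(a) -> (freed a); heap: [0-19 FREE][20-22 ALLOC][23-25 ALLOC][26-27 FREE]
Op 8: d = realloc(d, 14) -> d = 0; heap: [0-13 ALLOC][14-19 FREE][20-22 ALLOC][23-27 FREE]
Free blocks: [6 5] total_free=11 largest=6 -> 100*(11-6)/11 = 500/11 ≈ 45.455 -> rounds to 45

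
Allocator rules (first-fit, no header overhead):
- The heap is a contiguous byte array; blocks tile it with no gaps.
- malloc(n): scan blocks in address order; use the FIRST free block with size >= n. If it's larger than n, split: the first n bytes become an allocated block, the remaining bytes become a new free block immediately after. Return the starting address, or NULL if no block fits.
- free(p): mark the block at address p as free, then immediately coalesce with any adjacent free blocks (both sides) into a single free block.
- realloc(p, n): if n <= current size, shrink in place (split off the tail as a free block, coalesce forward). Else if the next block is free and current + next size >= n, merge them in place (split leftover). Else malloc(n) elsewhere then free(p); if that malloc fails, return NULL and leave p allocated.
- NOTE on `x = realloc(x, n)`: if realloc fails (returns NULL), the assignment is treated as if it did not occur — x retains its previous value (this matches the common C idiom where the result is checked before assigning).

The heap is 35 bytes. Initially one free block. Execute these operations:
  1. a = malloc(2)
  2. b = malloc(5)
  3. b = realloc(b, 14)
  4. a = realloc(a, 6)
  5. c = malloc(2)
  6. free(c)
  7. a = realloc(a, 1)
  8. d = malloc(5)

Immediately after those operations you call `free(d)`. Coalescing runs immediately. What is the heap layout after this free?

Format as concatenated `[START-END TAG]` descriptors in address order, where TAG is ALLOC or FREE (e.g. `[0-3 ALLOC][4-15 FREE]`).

Answer: [0-1 FREE][2-15 ALLOC][16-16 ALLOC][17-34 FREE]

Derivation:
Op 1: a = malloc(2) -> a = 0; heap: [0-1 ALLOC][2-34 FREE]
Op 2: b = malloc(5) -> b = 2; heap: [0-1 ALLOC][2-6 ALLOC][7-34 FREE]
Op 3: b = realloc(b, 14) -> b = 2; heap: [0-1 ALLOC][2-15 ALLOC][16-34 FREE]
Op 4: a = realloc(a, 6) -> a = 16; heap: [0-1 FREE][2-15 ALLOC][16-21 ALLOC][22-34 FREE]
Op 5: c = malloc(2) -> c = 0; heap: [0-1 ALLOC][2-15 ALLOC][16-21 ALLOC][22-34 FREE]
Op 6: free(c) -> (freed c); heap: [0-1 FREE][2-15 ALLOC][16-21 ALLOC][22-34 FREE]
Op 7: a = realloc(a, 1) -> a = 16; heap: [0-1 FREE][2-15 ALLOC][16-16 ALLOC][17-34 FREE]
Op 8: d = malloc(5) -> d = 17; heap: [0-1 FREE][2-15 ALLOC][16-16 ALLOC][17-21 ALLOC][22-34 FREE]
free(d): d = 17 -> block [17-21 ALLOC]; mark free, coalesce with adjacent free neighbors -> [0-1 FREE][2-15 ALLOC][16-16 ALLOC][17-34 FREE]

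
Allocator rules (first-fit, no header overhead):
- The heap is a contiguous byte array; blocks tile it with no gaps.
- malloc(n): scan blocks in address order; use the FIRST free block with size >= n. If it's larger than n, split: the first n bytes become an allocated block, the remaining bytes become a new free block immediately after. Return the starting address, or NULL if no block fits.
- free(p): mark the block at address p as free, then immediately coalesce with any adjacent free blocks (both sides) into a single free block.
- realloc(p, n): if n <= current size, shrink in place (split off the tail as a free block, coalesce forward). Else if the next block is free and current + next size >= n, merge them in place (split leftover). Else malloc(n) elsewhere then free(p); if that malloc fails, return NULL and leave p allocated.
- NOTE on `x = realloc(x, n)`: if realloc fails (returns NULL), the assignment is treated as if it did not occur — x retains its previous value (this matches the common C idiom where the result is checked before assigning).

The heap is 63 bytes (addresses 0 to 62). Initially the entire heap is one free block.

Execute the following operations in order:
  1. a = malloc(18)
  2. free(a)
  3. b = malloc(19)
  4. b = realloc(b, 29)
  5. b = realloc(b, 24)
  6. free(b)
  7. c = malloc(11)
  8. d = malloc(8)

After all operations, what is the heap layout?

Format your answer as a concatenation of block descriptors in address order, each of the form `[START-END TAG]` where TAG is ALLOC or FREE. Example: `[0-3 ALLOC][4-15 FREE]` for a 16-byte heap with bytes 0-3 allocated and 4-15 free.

Op 1: a = malloc(18) -> a = 0; heap: [0-17 ALLOC][18-62 FREE]
Op 2: free(a) -> (freed a); heap: [0-62 FREE]
Op 3: b = malloc(19) -> b = 0; heap: [0-18 ALLOC][19-62 FREE]
Op 4: b = realloc(b, 29) -> b = 0; heap: [0-28 ALLOC][29-62 FREE]
Op 5: b = realloc(b, 24) -> b = 0; heap: [0-23 ALLOC][24-62 FREE]
Op 6: free(b) -> (freed b); heap: [0-62 FREE]
Op 7: c = malloc(11) -> c = 0; heap: [0-10 ALLOC][11-62 FREE]
Op 8: d = malloc(8) -> d = 11; heap: [0-10 ALLOC][11-18 ALLOC][19-62 FREE]

Answer: [0-10 ALLOC][11-18 ALLOC][19-62 FREE]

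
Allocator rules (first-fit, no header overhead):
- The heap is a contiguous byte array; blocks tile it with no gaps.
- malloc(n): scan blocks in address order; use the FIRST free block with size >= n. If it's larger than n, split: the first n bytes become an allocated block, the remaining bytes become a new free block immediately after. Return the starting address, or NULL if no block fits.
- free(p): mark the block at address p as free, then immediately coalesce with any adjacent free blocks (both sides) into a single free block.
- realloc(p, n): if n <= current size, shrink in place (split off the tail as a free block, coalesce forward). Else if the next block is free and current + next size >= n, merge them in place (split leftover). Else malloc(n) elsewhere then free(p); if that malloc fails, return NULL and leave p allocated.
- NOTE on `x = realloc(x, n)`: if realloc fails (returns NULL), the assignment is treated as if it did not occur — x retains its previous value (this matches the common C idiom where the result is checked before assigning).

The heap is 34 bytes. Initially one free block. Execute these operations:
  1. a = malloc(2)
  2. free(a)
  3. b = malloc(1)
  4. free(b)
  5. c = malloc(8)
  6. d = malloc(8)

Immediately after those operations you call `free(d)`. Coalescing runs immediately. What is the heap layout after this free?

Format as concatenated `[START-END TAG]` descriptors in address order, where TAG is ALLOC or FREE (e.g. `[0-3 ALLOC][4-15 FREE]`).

Answer: [0-7 ALLOC][8-33 FREE]

Derivation:
Op 1: a = malloc(2) -> a = 0; heap: [0-1 ALLOC][2-33 FREE]
Op 2: free(a) -> (freed a); heap: [0-33 FREE]
Op 3: b = malloc(1) -> b = 0; heap: [0-0 ALLOC][1-33 FREE]
Op 4: free(b) -> (freed b); heap: [0-33 FREE]
Op 5: c = malloc(8) -> c = 0; heap: [0-7 ALLOC][8-33 FREE]
Op 6: d = malloc(8) -> d = 8; heap: [0-7 ALLOC][8-15 ALLOC][16-33 FREE]
free(d): d = 8 -> block [8-15 ALLOC]; mark free, coalesce with adjacent free neighbors -> [0-7 ALLOC][8-33 FREE]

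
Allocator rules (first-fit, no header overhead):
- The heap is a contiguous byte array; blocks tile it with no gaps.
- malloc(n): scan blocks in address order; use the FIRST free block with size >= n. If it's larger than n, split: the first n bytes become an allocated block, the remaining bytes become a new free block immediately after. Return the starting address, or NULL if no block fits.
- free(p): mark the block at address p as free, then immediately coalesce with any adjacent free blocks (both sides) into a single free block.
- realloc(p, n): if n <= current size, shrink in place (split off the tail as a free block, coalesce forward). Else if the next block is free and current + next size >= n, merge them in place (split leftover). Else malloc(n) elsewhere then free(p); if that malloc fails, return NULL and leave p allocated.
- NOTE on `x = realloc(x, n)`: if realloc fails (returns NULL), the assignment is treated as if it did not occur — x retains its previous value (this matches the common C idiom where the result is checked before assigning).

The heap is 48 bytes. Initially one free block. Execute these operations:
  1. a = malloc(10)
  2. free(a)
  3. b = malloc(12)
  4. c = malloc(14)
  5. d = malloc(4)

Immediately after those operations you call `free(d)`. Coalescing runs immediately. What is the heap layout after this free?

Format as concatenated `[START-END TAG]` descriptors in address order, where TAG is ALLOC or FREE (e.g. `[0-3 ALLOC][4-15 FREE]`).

Op 1: a = malloc(10) -> a = 0; heap: [0-9 ALLOC][10-47 FREE]
Op 2: free(a) -> (freed a); heap: [0-47 FREE]
Op 3: b = malloc(12) -> b = 0; heap: [0-11 ALLOC][12-47 FREE]
Op 4: c = malloc(14) -> c = 12; heap: [0-11 ALLOC][12-25 ALLOC][26-47 FREE]
Op 5: d = malloc(4) -> d = 26; heap: [0-11 ALLOC][12-25 ALLOC][26-29 ALLOC][30-47 FREE]
free(d): d = 26 -> block [26-29 ALLOC]; mark free, coalesce with adjacent free neighbors -> [0-11 ALLOC][12-25 ALLOC][26-47 FREE]

Answer: [0-11 ALLOC][12-25 ALLOC][26-47 FREE]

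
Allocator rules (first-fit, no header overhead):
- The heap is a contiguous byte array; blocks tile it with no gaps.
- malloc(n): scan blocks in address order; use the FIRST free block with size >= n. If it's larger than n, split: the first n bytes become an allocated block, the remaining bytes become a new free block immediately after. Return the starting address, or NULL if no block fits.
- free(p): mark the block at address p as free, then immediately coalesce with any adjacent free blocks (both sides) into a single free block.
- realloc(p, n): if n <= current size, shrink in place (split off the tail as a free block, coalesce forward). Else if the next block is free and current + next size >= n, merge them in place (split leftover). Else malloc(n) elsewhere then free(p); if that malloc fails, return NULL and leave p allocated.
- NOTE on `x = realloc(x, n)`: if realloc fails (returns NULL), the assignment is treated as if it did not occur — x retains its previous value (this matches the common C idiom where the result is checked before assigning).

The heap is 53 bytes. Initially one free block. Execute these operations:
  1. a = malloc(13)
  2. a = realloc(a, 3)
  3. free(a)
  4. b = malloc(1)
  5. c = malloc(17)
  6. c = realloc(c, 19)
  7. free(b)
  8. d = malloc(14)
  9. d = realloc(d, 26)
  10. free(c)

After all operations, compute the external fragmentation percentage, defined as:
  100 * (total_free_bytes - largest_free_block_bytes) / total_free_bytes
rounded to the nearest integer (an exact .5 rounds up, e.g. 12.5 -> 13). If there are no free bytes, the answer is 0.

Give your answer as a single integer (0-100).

Op 1: a = malloc(13) -> a = 0; heap: [0-12 ALLOC][13-52 FREE]
Op 2: a = realloc(a, 3) -> a = 0; heap: [0-2 ALLOC][3-52 FREE]
Op 3: free(a) -> (freed a); heap: [0-52 FREE]
Op 4: b = malloc(1) -> b = 0; heap: [0-0 ALLOC][1-52 FREE]
Op 5: c = malloc(17) -> c = 1; heap: [0-0 ALLOC][1-17 ALLOC][18-52 FREE]
Op 6: c = realloc(c, 19) -> c = 1; heap: [0-0 ALLOC][1-19 ALLOC][20-52 FREE]
Op 7: free(b) -> (freed b); heap: [0-0 FREE][1-19 ALLOC][20-52 FREE]
Op 8: d = malloc(14) -> d = 20; heap: [0-0 FREE][1-19 ALLOC][20-33 ALLOC][34-52 FREE]
Op 9: d = realloc(d, 26) -> d = 20; heap: [0-0 FREE][1-19 ALLOC][20-45 ALLOC][46-52 FREE]
Op 10: free(c) -> (freed c); heap: [0-19 FREE][20-45 ALLOC][46-52 FREE]
Free blocks: [20 7] total_free=27 largest=20 -> 100*(27-20)/27 = 700/27 ≈ 25.926 -> rounds to 26

Answer: 26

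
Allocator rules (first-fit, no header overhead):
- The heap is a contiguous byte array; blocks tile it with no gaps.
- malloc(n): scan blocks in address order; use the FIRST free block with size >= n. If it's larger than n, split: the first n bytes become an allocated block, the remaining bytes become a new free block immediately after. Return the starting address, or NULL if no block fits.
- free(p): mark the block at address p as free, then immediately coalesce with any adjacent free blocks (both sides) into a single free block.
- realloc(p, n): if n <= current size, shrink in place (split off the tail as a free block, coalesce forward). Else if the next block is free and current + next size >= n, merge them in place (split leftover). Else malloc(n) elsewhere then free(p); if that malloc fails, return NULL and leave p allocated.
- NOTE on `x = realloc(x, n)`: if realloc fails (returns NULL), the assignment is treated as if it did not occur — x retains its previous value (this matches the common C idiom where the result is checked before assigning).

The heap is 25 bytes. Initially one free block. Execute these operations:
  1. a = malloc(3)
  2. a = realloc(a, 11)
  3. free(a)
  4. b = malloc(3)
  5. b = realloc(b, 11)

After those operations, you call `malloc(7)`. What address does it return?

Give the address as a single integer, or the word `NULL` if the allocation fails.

Op 1: a = malloc(3) -> a = 0; heap: [0-2 ALLOC][3-24 FREE]
Op 2: a = realloc(a, 11) -> a = 0; heap: [0-10 ALLOC][11-24 FREE]
Op 3: free(a) -> (freed a); heap: [0-24 FREE]
Op 4: b = malloc(3) -> b = 0; heap: [0-2 ALLOC][3-24 FREE]
Op 5: b = realloc(b, 11) -> b = 0; heap: [0-10 ALLOC][11-24 FREE]
malloc(7): first-fit scan over [0-10 ALLOC][11-24 FREE] -> 11

Answer: 11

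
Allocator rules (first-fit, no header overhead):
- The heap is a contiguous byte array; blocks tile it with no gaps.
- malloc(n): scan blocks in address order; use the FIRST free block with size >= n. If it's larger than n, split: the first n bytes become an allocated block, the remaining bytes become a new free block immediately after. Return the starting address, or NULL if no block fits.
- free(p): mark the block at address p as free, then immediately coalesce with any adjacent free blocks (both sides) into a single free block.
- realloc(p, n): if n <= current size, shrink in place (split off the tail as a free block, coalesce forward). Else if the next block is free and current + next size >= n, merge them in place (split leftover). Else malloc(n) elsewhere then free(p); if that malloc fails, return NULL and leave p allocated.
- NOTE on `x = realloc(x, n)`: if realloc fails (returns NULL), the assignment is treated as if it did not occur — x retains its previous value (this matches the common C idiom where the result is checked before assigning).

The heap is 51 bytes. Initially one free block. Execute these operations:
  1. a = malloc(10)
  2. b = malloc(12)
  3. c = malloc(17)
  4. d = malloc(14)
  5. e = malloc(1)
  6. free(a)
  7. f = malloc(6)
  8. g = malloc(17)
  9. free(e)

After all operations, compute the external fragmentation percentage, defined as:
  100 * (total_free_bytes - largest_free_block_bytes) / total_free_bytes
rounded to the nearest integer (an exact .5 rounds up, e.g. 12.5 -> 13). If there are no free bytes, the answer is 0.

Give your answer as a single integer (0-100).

Answer: 25

Derivation:
Op 1: a = malloc(10) -> a = 0; heap: [0-9 ALLOC][10-50 FREE]
Op 2: b = malloc(12) -> b = 10; heap: [0-9 ALLOC][10-21 ALLOC][22-50 FREE]
Op 3: c = malloc(17) -> c = 22; heap: [0-9 ALLOC][10-21 ALLOC][22-38 ALLOC][39-50 FREE]
Op 4: d = malloc(14) -> d = NULL; heap: [0-9 ALLOC][10-21 ALLOC][22-38 ALLOC][39-50 FREE]
Op 5: e = malloc(1) -> e = 39; heap: [0-9 ALLOC][10-21 ALLOC][22-38 ALLOC][39-39 ALLOC][40-50 FREE]
Op 6: free(a) -> (freed a); heap: [0-9 FREE][10-21 ALLOC][22-38 ALLOC][39-39 ALLOC][40-50 FREE]
Op 7: f = malloc(6) -> f = 0; heap: [0-5 ALLOC][6-9 FREE][10-21 ALLOC][22-38 ALLOC][39-39 ALLOC][40-50 FREE]
Op 8: g = malloc(17) -> g = NULL; heap: [0-5 ALLOC][6-9 FREE][10-21 ALLOC][22-38 ALLOC][39-39 ALLOC][40-50 FREE]
Op 9: free(e) -> (freed e); heap: [0-5 ALLOC][6-9 FREE][10-21 ALLOC][22-38 ALLOC][39-50 FREE]
Free blocks: [4 12] total_free=16 largest=12 -> 100*(16-12)/16 = 400/16 = 25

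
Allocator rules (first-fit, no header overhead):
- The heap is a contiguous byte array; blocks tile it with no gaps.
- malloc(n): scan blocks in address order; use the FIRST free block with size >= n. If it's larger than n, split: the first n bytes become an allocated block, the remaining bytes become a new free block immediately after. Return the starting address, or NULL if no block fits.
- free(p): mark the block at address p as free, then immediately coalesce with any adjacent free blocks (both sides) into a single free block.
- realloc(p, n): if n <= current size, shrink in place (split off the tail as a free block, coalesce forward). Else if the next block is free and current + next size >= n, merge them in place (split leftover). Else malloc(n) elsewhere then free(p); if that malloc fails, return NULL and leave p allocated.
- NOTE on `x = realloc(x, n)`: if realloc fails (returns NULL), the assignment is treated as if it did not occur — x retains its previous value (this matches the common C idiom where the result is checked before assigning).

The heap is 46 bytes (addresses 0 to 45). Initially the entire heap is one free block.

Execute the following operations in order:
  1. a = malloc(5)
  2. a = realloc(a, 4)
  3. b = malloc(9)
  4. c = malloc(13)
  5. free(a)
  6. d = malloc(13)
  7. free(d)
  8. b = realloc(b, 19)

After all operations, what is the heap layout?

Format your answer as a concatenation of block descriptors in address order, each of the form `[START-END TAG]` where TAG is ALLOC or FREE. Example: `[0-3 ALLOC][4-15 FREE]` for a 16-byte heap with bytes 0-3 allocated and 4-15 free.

Answer: [0-12 FREE][13-25 ALLOC][26-44 ALLOC][45-45 FREE]

Derivation:
Op 1: a = malloc(5) -> a = 0; heap: [0-4 ALLOC][5-45 FREE]
Op 2: a = realloc(a, 4) -> a = 0; heap: [0-3 ALLOC][4-45 FREE]
Op 3: b = malloc(9) -> b = 4; heap: [0-3 ALLOC][4-12 ALLOC][13-45 FREE]
Op 4: c = malloc(13) -> c = 13; heap: [0-3 ALLOC][4-12 ALLOC][13-25 ALLOC][26-45 FREE]
Op 5: free(a) -> (freed a); heap: [0-3 FREE][4-12 ALLOC][13-25 ALLOC][26-45 FREE]
Op 6: d = malloc(13) -> d = 26; heap: [0-3 FREE][4-12 ALLOC][13-25 ALLOC][26-38 ALLOC][39-45 FREE]
Op 7: free(d) -> (freed d); heap: [0-3 FREE][4-12 ALLOC][13-25 ALLOC][26-45 FREE]
Op 8: b = realloc(b, 19) -> b = 26; heap: [0-12 FREE][13-25 ALLOC][26-44 ALLOC][45-45 FREE]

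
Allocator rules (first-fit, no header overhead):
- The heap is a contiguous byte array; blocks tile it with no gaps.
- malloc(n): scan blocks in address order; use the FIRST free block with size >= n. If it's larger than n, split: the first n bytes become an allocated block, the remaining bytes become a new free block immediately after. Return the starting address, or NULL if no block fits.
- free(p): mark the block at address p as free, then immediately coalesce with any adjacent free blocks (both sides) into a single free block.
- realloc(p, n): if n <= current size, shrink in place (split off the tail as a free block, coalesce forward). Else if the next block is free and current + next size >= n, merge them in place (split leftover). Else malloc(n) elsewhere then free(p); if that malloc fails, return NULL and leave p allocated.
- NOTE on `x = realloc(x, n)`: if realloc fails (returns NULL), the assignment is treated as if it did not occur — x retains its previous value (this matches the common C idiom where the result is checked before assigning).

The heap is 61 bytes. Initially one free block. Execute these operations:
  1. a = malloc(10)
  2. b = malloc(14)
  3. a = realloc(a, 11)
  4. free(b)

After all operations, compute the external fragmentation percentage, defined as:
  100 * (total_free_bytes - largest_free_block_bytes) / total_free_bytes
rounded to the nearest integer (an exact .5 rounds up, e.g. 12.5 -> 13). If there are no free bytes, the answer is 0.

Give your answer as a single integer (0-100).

Op 1: a = malloc(10) -> a = 0; heap: [0-9 ALLOC][10-60 FREE]
Op 2: b = malloc(14) -> b = 10; heap: [0-9 ALLOC][10-23 ALLOC][24-60 FREE]
Op 3: a = realloc(a, 11) -> a = 24; heap: [0-9 FREE][10-23 ALLOC][24-34 ALLOC][35-60 FREE]
Op 4: free(b) -> (freed b); heap: [0-23 FREE][24-34 ALLOC][35-60 FREE]
Free blocks: [24 26] total_free=50 largest=26 -> 100*(50-26)/50 = 2400/50 = 48

Answer: 48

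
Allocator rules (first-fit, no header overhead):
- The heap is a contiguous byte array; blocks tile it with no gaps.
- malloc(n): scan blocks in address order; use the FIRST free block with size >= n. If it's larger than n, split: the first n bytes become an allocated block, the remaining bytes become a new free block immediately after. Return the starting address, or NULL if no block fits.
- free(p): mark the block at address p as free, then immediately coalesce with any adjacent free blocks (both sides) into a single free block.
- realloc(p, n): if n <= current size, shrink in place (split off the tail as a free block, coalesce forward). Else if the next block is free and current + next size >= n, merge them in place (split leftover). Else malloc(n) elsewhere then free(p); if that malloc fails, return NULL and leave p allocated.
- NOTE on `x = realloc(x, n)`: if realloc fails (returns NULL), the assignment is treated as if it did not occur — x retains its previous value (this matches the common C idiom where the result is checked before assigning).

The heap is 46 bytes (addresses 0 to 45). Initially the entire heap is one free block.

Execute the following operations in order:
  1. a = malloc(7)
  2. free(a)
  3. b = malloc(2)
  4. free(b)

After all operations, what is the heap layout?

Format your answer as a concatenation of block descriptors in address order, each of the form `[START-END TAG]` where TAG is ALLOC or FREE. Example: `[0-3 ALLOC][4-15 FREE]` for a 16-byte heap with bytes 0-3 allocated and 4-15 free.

Op 1: a = malloc(7) -> a = 0; heap: [0-6 ALLOC][7-45 FREE]
Op 2: free(a) -> (freed a); heap: [0-45 FREE]
Op 3: b = malloc(2) -> b = 0; heap: [0-1 ALLOC][2-45 FREE]
Op 4: free(b) -> (freed b); heap: [0-45 FREE]

Answer: [0-45 FREE]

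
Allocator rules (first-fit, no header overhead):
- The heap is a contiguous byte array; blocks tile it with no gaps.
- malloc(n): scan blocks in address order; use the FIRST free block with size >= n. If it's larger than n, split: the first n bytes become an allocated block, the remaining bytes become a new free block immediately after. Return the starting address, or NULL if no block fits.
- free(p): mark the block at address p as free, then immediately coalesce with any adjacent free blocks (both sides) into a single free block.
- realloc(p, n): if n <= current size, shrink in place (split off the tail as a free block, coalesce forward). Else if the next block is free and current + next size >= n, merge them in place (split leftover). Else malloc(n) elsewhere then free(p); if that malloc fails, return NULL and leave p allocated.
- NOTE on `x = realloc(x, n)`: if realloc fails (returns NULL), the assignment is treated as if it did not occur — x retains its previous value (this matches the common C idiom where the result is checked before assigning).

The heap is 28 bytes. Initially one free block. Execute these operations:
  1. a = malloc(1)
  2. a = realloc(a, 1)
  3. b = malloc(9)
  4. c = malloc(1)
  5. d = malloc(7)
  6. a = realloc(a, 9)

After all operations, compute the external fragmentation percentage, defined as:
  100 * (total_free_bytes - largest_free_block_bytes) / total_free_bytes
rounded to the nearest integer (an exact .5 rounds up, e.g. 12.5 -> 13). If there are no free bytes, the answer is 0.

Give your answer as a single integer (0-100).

Op 1: a = malloc(1) -> a = 0; heap: [0-0 ALLOC][1-27 FREE]
Op 2: a = realloc(a, 1) -> a = 0; heap: [0-0 ALLOC][1-27 FREE]
Op 3: b = malloc(9) -> b = 1; heap: [0-0 ALLOC][1-9 ALLOC][10-27 FREE]
Op 4: c = malloc(1) -> c = 10; heap: [0-0 ALLOC][1-9 ALLOC][10-10 ALLOC][11-27 FREE]
Op 5: d = malloc(7) -> d = 11; heap: [0-0 ALLOC][1-9 ALLOC][10-10 ALLOC][11-17 ALLOC][18-27 FREE]
Op 6: a = realloc(a, 9) -> a = 18; heap: [0-0 FREE][1-9 ALLOC][10-10 ALLOC][11-17 ALLOC][18-26 ALLOC][27-27 FREE]
Free blocks: [1 1] total_free=2 largest=1 -> 100*(2-1)/2 = 100/2 = 50

Answer: 50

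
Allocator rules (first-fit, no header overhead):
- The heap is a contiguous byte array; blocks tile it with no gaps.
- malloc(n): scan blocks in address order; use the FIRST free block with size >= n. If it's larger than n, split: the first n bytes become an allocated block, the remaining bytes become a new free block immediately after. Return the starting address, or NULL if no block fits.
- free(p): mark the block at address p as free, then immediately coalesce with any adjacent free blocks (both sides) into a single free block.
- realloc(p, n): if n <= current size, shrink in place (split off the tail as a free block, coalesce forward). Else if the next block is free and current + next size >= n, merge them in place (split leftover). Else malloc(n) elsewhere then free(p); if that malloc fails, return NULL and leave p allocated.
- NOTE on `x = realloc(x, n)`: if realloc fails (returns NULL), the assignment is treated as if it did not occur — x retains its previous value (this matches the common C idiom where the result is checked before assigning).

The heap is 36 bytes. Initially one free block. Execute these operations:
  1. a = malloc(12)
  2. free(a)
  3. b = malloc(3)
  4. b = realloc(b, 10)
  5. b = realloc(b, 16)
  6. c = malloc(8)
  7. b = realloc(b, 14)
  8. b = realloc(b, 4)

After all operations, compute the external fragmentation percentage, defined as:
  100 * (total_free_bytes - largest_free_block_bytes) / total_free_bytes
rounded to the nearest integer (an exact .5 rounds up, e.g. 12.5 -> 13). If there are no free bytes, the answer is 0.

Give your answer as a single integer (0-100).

Op 1: a = malloc(12) -> a = 0; heap: [0-11 ALLOC][12-35 FREE]
Op 2: free(a) -> (freed a); heap: [0-35 FREE]
Op 3: b = malloc(3) -> b = 0; heap: [0-2 ALLOC][3-35 FREE]
Op 4: b = realloc(b, 10) -> b = 0; heap: [0-9 ALLOC][10-35 FREE]
Op 5: b = realloc(b, 16) -> b = 0; heap: [0-15 ALLOC][16-35 FREE]
Op 6: c = malloc(8) -> c = 16; heap: [0-15 ALLOC][16-23 ALLOC][24-35 FREE]
Op 7: b = realloc(b, 14) -> b = 0; heap: [0-13 ALLOC][14-15 FREE][16-23 ALLOC][24-35 FREE]
Op 8: b = realloc(b, 4) -> b = 0; heap: [0-3 ALLOC][4-15 FREE][16-23 ALLOC][24-35 FREE]
Free blocks: [12 12] total_free=24 largest=12 -> 100*(24-12)/24 = 1200/24 = 50

Answer: 50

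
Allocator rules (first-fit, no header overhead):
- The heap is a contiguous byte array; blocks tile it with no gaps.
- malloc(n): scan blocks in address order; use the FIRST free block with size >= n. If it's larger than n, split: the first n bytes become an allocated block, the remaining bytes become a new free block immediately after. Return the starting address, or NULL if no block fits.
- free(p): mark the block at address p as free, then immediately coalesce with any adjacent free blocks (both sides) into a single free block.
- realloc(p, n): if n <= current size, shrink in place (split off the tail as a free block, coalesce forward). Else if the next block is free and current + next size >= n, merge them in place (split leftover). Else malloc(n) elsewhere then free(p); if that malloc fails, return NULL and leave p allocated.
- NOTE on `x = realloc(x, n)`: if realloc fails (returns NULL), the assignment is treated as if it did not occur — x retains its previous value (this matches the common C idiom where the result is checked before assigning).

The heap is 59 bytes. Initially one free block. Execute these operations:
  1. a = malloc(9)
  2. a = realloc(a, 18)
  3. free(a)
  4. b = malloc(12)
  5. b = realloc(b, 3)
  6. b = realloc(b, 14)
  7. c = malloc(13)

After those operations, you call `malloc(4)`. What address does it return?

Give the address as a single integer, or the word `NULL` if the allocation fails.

Op 1: a = malloc(9) -> a = 0; heap: [0-8 ALLOC][9-58 FREE]
Op 2: a = realloc(a, 18) -> a = 0; heap: [0-17 ALLOC][18-58 FREE]
Op 3: free(a) -> (freed a); heap: [0-58 FREE]
Op 4: b = malloc(12) -> b = 0; heap: [0-11 ALLOC][12-58 FREE]
Op 5: b = realloc(b, 3) -> b = 0; heap: [0-2 ALLOC][3-58 FREE]
Op 6: b = realloc(b, 14) -> b = 0; heap: [0-13 ALLOC][14-58 FREE]
Op 7: c = malloc(13) -> c = 14; heap: [0-13 ALLOC][14-26 ALLOC][27-58 FREE]
malloc(4): first-fit scan over [0-13 ALLOC][14-26 ALLOC][27-58 FREE] -> 27

Answer: 27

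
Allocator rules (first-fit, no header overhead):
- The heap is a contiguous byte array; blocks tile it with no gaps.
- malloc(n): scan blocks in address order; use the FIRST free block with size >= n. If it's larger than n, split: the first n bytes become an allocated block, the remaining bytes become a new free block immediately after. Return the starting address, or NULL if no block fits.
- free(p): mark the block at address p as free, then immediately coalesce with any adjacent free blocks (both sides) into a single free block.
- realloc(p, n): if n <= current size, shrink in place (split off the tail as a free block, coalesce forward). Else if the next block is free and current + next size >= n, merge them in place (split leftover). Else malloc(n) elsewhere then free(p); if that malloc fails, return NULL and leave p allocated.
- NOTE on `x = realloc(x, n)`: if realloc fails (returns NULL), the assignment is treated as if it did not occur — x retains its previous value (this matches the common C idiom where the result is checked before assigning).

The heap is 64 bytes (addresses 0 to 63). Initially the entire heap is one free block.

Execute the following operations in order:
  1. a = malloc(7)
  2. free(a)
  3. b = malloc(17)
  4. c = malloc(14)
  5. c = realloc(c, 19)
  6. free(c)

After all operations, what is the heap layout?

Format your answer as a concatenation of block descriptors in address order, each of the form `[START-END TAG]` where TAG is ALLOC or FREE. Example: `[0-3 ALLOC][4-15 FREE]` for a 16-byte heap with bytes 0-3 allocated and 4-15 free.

Answer: [0-16 ALLOC][17-63 FREE]

Derivation:
Op 1: a = malloc(7) -> a = 0; heap: [0-6 ALLOC][7-63 FREE]
Op 2: free(a) -> (freed a); heap: [0-63 FREE]
Op 3: b = malloc(17) -> b = 0; heap: [0-16 ALLOC][17-63 FREE]
Op 4: c = malloc(14) -> c = 17; heap: [0-16 ALLOC][17-30 ALLOC][31-63 FREE]
Op 5: c = realloc(c, 19) -> c = 17; heap: [0-16 ALLOC][17-35 ALLOC][36-63 FREE]
Op 6: free(c) -> (freed c); heap: [0-16 ALLOC][17-63 FREE]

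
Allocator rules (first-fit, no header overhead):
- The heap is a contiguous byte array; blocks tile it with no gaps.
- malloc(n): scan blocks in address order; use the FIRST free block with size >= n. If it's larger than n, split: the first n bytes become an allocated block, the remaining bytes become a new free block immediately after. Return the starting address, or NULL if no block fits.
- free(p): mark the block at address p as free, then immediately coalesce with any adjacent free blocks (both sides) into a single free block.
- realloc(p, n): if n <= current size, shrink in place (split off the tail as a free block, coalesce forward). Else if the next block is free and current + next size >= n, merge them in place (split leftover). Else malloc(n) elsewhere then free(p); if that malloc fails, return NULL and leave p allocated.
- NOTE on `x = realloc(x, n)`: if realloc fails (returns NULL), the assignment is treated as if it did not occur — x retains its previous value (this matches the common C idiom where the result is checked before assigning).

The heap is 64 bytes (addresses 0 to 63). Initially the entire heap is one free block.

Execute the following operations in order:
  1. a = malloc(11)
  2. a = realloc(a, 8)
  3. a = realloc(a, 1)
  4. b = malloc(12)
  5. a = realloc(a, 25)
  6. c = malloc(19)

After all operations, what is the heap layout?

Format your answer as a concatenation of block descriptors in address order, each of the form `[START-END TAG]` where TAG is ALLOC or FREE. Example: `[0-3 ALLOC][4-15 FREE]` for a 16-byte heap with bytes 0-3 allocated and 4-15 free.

Answer: [0-0 FREE][1-12 ALLOC][13-37 ALLOC][38-56 ALLOC][57-63 FREE]

Derivation:
Op 1: a = malloc(11) -> a = 0; heap: [0-10 ALLOC][11-63 FREE]
Op 2: a = realloc(a, 8) -> a = 0; heap: [0-7 ALLOC][8-63 FREE]
Op 3: a = realloc(a, 1) -> a = 0; heap: [0-0 ALLOC][1-63 FREE]
Op 4: b = malloc(12) -> b = 1; heap: [0-0 ALLOC][1-12 ALLOC][13-63 FREE]
Op 5: a = realloc(a, 25) -> a = 13; heap: [0-0 FREE][1-12 ALLOC][13-37 ALLOC][38-63 FREE]
Op 6: c = malloc(19) -> c = 38; heap: [0-0 FREE][1-12 ALLOC][13-37 ALLOC][38-56 ALLOC][57-63 FREE]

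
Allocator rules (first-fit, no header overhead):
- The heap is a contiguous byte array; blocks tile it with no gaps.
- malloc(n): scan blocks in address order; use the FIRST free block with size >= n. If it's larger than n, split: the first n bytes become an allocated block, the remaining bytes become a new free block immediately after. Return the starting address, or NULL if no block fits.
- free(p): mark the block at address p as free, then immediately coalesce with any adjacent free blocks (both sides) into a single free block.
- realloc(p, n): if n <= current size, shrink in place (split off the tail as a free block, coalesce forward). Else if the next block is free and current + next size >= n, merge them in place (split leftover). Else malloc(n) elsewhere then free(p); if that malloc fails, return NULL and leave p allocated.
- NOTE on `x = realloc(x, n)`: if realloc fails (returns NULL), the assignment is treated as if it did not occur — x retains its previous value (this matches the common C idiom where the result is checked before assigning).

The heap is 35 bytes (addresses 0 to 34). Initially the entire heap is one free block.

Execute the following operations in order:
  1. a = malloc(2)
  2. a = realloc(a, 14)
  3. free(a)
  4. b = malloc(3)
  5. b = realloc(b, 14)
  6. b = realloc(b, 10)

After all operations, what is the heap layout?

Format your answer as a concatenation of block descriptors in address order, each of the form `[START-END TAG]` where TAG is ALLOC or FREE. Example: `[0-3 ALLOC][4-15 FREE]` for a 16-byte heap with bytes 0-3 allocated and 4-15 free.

Op 1: a = malloc(2) -> a = 0; heap: [0-1 ALLOC][2-34 FREE]
Op 2: a = realloc(a, 14) -> a = 0; heap: [0-13 ALLOC][14-34 FREE]
Op 3: free(a) -> (freed a); heap: [0-34 FREE]
Op 4: b = malloc(3) -> b = 0; heap: [0-2 ALLOC][3-34 FREE]
Op 5: b = realloc(b, 14) -> b = 0; heap: [0-13 ALLOC][14-34 FREE]
Op 6: b = realloc(b, 10) -> b = 0; heap: [0-9 ALLOC][10-34 FREE]

Answer: [0-9 ALLOC][10-34 FREE]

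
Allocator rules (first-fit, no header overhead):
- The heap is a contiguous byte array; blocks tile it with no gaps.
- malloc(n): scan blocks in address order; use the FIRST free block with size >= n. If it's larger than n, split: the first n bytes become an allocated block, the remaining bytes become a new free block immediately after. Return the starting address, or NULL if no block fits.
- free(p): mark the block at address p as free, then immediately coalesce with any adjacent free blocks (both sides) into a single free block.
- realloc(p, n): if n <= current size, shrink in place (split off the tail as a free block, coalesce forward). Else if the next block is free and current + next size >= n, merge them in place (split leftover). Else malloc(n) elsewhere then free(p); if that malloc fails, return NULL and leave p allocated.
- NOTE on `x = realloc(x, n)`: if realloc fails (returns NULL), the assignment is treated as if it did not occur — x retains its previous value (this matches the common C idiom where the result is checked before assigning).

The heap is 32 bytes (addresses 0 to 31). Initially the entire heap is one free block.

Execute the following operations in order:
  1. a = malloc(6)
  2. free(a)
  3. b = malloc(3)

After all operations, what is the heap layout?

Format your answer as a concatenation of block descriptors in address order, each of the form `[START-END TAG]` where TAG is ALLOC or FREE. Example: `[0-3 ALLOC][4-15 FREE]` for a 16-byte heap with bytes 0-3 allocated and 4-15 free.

Answer: [0-2 ALLOC][3-31 FREE]

Derivation:
Op 1: a = malloc(6) -> a = 0; heap: [0-5 ALLOC][6-31 FREE]
Op 2: free(a) -> (freed a); heap: [0-31 FREE]
Op 3: b = malloc(3) -> b = 0; heap: [0-2 ALLOC][3-31 FREE]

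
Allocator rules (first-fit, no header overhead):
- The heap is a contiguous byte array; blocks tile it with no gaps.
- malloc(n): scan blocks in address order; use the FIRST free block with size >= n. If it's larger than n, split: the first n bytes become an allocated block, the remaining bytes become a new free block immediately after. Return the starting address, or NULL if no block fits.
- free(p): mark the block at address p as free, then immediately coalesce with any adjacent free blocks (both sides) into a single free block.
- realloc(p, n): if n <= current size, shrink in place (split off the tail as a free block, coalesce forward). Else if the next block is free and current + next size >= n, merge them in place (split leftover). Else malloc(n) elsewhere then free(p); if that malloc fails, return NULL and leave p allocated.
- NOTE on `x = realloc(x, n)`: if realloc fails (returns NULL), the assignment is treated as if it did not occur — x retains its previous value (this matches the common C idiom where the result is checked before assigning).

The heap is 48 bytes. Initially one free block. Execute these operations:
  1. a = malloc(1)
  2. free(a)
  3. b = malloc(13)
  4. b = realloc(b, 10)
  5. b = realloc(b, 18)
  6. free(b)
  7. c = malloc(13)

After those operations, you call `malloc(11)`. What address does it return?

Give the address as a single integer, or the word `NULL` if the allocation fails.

Op 1: a = malloc(1) -> a = 0; heap: [0-0 ALLOC][1-47 FREE]
Op 2: free(a) -> (freed a); heap: [0-47 FREE]
Op 3: b = malloc(13) -> b = 0; heap: [0-12 ALLOC][13-47 FREE]
Op 4: b = realloc(b, 10) -> b = 0; heap: [0-9 ALLOC][10-47 FREE]
Op 5: b = realloc(b, 18) -> b = 0; heap: [0-17 ALLOC][18-47 FREE]
Op 6: free(b) -> (freed b); heap: [0-47 FREE]
Op 7: c = malloc(13) -> c = 0; heap: [0-12 ALLOC][13-47 FREE]
malloc(11): first-fit scan over [0-12 ALLOC][13-47 FREE] -> 13

Answer: 13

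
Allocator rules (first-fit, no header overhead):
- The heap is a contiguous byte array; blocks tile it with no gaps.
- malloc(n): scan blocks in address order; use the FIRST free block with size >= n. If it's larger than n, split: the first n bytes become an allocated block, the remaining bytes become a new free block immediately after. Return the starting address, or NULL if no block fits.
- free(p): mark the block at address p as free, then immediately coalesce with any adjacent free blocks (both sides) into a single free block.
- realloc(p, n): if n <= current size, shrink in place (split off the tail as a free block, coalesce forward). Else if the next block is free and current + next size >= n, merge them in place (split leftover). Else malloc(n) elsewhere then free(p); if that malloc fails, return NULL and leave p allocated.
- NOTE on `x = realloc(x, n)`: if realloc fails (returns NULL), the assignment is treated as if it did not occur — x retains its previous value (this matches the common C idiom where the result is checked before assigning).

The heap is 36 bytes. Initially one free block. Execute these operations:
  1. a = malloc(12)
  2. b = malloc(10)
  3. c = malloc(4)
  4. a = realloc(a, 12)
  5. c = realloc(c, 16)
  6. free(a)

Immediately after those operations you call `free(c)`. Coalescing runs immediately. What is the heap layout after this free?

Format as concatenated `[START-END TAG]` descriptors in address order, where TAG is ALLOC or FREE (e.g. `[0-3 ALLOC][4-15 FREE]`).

Answer: [0-11 FREE][12-21 ALLOC][22-35 FREE]

Derivation:
Op 1: a = malloc(12) -> a = 0; heap: [0-11 ALLOC][12-35 FREE]
Op 2: b = malloc(10) -> b = 12; heap: [0-11 ALLOC][12-21 ALLOC][22-35 FREE]
Op 3: c = malloc(4) -> c = 22; heap: [0-11 ALLOC][12-21 ALLOC][22-25 ALLOC][26-35 FREE]
Op 4: a = realloc(a, 12) -> a = 0; heap: [0-11 ALLOC][12-21 ALLOC][22-25 ALLOC][26-35 FREE]
Op 5: c = realloc(c, 16) -> NULL (c unchanged); heap: [0-11 ALLOC][12-21 ALLOC][22-25 ALLOC][26-35 FREE]
Op 6: free(a) -> (freed a); heap: [0-11 FREE][12-21 ALLOC][22-25 ALLOC][26-35 FREE]
free(c): c = 22 -> block [22-25 ALLOC]; mark free, coalesce with adjacent free neighbors -> [0-11 FREE][12-21 ALLOC][22-35 FREE]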